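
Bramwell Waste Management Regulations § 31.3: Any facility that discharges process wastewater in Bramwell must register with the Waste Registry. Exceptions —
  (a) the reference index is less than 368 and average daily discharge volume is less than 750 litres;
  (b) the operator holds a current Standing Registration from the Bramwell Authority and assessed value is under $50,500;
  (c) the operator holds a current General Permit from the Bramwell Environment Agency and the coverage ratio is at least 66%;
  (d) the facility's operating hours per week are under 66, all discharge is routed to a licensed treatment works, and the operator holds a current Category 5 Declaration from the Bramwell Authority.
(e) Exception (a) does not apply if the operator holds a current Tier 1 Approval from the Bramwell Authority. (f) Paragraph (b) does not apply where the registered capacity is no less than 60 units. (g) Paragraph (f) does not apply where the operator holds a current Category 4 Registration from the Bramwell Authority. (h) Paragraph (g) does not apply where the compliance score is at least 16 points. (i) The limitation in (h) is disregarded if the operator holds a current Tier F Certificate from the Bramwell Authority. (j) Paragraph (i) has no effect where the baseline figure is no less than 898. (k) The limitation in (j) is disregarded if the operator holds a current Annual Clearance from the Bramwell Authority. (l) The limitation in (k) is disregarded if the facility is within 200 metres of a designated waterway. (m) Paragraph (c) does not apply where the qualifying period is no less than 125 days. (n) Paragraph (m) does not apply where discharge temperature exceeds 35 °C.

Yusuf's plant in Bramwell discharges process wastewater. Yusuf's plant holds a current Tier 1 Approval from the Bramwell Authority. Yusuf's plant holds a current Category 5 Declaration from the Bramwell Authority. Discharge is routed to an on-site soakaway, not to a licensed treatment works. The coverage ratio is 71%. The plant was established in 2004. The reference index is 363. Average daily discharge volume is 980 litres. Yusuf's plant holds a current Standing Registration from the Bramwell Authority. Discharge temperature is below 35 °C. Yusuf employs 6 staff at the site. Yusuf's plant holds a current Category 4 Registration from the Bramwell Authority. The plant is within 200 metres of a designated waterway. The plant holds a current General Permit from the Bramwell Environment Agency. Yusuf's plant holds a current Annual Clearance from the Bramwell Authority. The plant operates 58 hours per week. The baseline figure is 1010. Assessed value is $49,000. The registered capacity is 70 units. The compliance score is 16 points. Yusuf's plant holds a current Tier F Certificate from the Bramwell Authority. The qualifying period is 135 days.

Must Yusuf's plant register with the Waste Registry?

Exception (a) fails — average daily discharge volume is 980 litres, not less than 750 litres.
All of (b)'s requirements are met (a current Standing Registration is held; assessed value is $49,000, under the $50,500 limit). But applying paragraphs (f)–(l): (f) applies — the registered capacity is 70 units, meeting the 60 units threshold. (g) operates (a current Category 4 Registration is held), but is set aside by (h): (h) is engaged — the compliance score is 16 points, meeting the 16 points threshold. (i) would limit (h) — a current Tier F Certificate is held — but (j) sets (i) aside: (j) is engaged — the baseline figure is 1,010, meeting the 898 threshold. (k) would limit (j) — a current Annual Clearance is held — but (l) sets (k) aside: (l) applies — the plant is within 200 m of a designated waterway. (b) is therefore removed.
Exception (c): a current General Permit is held; the coverage ratio is 71%, meeting the 66% threshold — every condition holds. But applying paragraphs (m)–(n): (m) is engaged — the qualifying period is 135 days, meeting the 125 days threshold. (n), which would lift (m), does not operate here — discharge temperature is below 35 °C. So (c) is unavailable.
Exception (d) requires that all discharge is routed to a licensed treatment works; but discharge is not routed to a licensed treatment works, so (d) is unavailable.
No exception is made out. Yusuf's plant falls within the general rule.

Yes — Yusuf's plant must register with the Waste Registry.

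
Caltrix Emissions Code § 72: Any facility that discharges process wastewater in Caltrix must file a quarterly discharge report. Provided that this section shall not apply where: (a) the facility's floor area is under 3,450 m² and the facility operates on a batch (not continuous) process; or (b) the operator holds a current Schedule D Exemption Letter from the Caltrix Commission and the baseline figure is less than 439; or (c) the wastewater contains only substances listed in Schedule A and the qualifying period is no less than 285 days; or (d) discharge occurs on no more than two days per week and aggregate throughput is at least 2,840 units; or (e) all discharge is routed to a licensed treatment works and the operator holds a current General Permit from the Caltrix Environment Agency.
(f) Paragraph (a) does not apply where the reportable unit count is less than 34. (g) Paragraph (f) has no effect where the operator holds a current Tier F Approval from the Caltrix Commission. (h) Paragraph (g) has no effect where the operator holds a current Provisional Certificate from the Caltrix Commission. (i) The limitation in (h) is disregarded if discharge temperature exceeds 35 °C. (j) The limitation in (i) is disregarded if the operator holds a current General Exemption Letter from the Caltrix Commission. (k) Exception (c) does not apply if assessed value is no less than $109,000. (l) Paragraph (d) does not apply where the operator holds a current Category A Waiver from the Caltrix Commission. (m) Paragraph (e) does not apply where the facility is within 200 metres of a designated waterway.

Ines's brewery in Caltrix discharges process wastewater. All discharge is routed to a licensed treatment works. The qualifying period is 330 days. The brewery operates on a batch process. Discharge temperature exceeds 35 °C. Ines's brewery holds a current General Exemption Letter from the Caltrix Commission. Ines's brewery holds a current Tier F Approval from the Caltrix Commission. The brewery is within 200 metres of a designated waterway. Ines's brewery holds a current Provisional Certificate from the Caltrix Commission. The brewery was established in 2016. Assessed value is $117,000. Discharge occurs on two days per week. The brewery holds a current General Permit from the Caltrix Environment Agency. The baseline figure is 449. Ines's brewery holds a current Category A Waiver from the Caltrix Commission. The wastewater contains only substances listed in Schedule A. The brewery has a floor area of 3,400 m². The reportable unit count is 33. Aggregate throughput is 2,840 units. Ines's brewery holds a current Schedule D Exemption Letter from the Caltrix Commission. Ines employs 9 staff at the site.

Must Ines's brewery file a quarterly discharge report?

Exception (a) is satisfied on its face — the facility's floor area is 3,400 m², under the 3,450 m² limit; the facility operates on a batch process. But: (f) operates against (a): the reportable unit count is 33, less than the 34 limit. (g) is engaged (a current Tier F Approval is held), but is displaced by (h): (h) is engaged — a current Provisional Certificate is held. (i) operates (discharge temperature exceeds 35 °C), but is overridden by (j): (j) operates against (i): a current General Exemption Letter is held. (a) is therefore removed.
Exception (b) requires that the baseline figure is less than 439; but the baseline figure is 449, not less than 439, so (b) is unavailable.
Exception (c)'s conditions are all satisfied: the wastewater is Schedule-A-only; the qualifying period is 330 days, meeting the 285 days threshold. But: (k) is triggered — assessed value is $117,000, meeting the $109,000 threshold. (c) is therefore removed.
Exception (d): discharge occurs on no more than two days per week; aggregate throughput is 2,840 units, meeting the 2,840 units threshold — every condition holds. However, paragraph (l) must be considered: (l) operates against (d): a current Category A Waiver is held. Exception (d) does not apply.
Exception (e) is satisfied on its face — discharge is routed to a licensed treatment works; a current General Permit is held. However, paragraph (m) must be considered: (m) operates against (e): the brewery is within 200 m of a designated waterway. Exception (e) does not apply.
No exception displaces § 72.

Yes — Ines's brewery must file a quarterly discharge report.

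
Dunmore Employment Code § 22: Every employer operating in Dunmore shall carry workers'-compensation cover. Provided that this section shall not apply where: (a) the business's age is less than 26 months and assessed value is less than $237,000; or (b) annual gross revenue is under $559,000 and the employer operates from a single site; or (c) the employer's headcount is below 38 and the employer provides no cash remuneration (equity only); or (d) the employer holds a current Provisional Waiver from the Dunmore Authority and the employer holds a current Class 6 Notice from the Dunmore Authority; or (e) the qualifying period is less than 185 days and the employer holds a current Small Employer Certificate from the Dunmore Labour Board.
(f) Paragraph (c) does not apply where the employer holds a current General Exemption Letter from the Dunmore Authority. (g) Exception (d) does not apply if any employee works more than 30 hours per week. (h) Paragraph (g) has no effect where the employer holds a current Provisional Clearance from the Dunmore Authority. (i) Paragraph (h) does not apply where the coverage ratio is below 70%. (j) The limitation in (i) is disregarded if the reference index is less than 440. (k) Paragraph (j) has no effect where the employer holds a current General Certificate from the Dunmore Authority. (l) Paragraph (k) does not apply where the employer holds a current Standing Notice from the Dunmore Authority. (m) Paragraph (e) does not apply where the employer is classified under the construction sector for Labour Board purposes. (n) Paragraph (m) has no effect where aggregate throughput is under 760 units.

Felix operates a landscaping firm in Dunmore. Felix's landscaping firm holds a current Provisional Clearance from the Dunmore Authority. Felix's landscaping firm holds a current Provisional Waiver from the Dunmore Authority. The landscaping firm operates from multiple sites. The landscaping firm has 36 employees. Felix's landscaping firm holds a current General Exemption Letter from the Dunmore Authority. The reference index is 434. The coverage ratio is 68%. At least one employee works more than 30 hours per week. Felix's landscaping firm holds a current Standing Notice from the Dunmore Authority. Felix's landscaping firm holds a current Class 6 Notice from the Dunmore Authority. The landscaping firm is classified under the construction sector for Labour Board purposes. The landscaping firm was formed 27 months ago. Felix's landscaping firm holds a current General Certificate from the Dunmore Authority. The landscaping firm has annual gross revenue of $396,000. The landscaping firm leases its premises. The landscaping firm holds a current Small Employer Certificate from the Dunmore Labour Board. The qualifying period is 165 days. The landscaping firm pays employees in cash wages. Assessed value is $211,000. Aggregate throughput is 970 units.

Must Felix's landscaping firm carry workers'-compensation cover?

No — exception (d) applies; Felix's landscaping firm is not required to carry workers'-compensation cover.

Exception (a) fails — the business's age is 27 months, not less than 26 months.
Exception (b) does not apply: the employer operates from multiple sites.
Exception (c) requires that the employer provides no cash remuneration (equity only); but employees are paid cash wages, so (c) is unavailable.
All of (d)'s requirements are met (a current Provisional Waiver is held; a current Class 6 Notice is held). Considering the limiting provisions: (g) applies (at least one employee exceeds 30 hours/week), but is displaced by (h): (h) operates against (g): a current Provisional Clearance is held. (i) is engaged (the coverage ratio is 68%, below the 70% limit), but yields to (j): (j) operates — the reference index is 434, less than the 440 limit. (k) is engaged (a current General Certificate is held), but yields to (l): (l) operates against (k): a current Standing Notice is held. (d) remains available.
All of (e)'s requirements are met (the qualifying period is 165 days, less than the 185 days limit; a current Small Employer Certificate is held). Turning to paragraphs (m)–(n): (m) operates against (e): the landscaping firm is classified under the construction sector. (n), which would lift (m), is not engaged — aggregate throughput is 970 units, not under 760 units. So (e) is unavailable.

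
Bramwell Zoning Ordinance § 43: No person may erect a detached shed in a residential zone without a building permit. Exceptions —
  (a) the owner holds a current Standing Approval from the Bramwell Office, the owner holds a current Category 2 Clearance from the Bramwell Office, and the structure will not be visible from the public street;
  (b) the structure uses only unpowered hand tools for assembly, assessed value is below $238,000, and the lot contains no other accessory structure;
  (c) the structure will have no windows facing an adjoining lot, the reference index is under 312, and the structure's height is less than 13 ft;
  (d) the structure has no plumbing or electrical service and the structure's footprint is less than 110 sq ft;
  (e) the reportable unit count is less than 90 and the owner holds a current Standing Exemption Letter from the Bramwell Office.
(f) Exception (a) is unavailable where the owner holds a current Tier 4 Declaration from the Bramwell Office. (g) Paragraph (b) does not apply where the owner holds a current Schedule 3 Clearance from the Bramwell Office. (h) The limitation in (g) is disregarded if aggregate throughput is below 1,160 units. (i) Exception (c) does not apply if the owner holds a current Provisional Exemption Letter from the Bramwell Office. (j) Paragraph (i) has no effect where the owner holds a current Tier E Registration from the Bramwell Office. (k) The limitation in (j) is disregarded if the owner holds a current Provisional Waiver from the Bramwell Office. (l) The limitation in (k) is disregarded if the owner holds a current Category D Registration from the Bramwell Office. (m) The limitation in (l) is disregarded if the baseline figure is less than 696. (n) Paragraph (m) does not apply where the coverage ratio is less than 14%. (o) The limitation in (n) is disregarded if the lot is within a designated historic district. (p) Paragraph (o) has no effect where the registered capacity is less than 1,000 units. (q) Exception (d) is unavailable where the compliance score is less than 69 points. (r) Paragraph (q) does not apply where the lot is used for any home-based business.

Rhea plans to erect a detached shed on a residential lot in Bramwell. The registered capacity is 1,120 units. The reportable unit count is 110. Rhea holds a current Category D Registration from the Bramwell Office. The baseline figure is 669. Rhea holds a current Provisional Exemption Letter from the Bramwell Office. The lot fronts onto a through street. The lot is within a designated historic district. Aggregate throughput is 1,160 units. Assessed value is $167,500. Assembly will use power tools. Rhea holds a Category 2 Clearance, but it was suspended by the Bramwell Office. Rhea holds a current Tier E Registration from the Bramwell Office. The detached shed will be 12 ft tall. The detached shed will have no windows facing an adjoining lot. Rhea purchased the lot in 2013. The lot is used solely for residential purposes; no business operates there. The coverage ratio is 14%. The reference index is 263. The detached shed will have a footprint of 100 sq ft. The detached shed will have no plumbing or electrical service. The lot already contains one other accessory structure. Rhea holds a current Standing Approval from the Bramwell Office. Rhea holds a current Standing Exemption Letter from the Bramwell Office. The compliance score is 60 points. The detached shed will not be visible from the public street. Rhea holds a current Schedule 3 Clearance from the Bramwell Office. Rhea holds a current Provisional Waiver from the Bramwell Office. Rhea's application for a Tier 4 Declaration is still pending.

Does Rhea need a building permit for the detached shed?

Yes — Rhea must obtain a building permit.

Exception (a) fails — there is no Category 2 Clearance in force.
Exception (b) requires that the structure uses only unpowered hand tools for assembly; but assembly uses power tools, so (b) is unavailable.
All of (c)'s requirements are met (no windows face an adjoining lot; the reference index is 263, under the 312 limit; the structure's height is 12 ft, less than the 13 ft limit). But applying paragraphs (i)–(p): (i) operates against (c): a current Provisional Exemption Letter is held. (j) would limit (i) — a current Tier E Registration is held — but (k) sets (j) aside: (k) operates against (j): a current Provisional Waiver is held. (l) would limit (k) — a current Category D Registration is held — but (m) sets (l) aside: (m) operates against (l): the baseline figure is 669, less than the 696 limit. (n), which would lift (m), is not engaged — the coverage ratio is 14%, not less than 14%. (c) is therefore removed.
Exception (d) is satisfied on its face — there is no plumbing or electrical service; the structure's footprint is 100 sq ft, less than the 110 sq ft limit. But: (q) is engaged — the compliance score is 60 points, less than the 69 points limit. (r) is inapplicable (the lot is solely residential), so (q) stands. Exception (d) does not apply.
Exception (e) fails — the reportable unit count is 110, not less than 90.
No exception displaces § 43.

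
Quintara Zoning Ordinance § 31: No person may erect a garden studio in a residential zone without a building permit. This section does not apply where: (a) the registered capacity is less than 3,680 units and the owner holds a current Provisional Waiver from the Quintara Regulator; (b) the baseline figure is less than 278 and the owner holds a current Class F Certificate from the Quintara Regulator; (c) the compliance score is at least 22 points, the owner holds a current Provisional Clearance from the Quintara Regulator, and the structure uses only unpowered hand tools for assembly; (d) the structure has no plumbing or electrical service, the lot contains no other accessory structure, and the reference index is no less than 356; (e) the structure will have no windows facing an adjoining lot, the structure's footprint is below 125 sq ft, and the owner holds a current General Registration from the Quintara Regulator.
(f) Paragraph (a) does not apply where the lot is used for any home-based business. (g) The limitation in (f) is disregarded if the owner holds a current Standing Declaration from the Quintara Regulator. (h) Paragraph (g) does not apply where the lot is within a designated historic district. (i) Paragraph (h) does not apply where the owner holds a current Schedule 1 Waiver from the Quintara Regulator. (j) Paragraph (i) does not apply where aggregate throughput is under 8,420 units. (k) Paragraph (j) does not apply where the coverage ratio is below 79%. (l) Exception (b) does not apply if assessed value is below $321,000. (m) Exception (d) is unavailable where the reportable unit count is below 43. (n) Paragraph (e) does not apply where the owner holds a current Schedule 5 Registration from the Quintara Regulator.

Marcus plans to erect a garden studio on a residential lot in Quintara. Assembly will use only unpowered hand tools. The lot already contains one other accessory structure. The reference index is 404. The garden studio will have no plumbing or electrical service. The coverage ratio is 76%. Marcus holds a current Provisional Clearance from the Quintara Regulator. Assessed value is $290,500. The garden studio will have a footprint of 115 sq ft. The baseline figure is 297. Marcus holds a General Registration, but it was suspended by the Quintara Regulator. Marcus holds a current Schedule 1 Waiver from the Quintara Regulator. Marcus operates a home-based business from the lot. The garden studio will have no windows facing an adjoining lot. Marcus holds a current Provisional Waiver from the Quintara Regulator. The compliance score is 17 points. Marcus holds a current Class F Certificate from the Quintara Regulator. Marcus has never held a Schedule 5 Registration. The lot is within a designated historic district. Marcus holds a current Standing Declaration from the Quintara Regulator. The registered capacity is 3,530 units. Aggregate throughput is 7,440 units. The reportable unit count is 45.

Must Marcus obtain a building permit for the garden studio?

No — exception (a) applies; Marcus does not need a building permit.

Exception (a): the registered capacity is 3,530 units, less than the 3,680 units limit; a current Provisional Waiver is held — every condition holds. As to paragraphs (f)–(k): (f) would limit (a) — a home-based business operates on the lot — but (g) sets (f) aside: (g) operates against (f): a current Standing Declaration is held. (h) operates (the lot is in a historic district), but yields to (i): (i) is engaged — a current Schedule 1 Waiver is held. (j) would limit (i) — aggregate throughput is 7,440 units, under the 8,420 units limit — but (k) sets (j) aside: (k) operates against (j): the coverage ratio is 76%, below the 79% limit. (a) remains available.
Exception (b) fails — the baseline figure is 297, not less than 278.
Exception (c) fails — the compliance score is 17 points, short of 22 points.
Exception (d) does not apply: the lot already has another accessory structure.
Exception (e) requires that the owner holds a current General Registration from the Quintara Regulator; but the General Registration is not current, so (e) is unavailable.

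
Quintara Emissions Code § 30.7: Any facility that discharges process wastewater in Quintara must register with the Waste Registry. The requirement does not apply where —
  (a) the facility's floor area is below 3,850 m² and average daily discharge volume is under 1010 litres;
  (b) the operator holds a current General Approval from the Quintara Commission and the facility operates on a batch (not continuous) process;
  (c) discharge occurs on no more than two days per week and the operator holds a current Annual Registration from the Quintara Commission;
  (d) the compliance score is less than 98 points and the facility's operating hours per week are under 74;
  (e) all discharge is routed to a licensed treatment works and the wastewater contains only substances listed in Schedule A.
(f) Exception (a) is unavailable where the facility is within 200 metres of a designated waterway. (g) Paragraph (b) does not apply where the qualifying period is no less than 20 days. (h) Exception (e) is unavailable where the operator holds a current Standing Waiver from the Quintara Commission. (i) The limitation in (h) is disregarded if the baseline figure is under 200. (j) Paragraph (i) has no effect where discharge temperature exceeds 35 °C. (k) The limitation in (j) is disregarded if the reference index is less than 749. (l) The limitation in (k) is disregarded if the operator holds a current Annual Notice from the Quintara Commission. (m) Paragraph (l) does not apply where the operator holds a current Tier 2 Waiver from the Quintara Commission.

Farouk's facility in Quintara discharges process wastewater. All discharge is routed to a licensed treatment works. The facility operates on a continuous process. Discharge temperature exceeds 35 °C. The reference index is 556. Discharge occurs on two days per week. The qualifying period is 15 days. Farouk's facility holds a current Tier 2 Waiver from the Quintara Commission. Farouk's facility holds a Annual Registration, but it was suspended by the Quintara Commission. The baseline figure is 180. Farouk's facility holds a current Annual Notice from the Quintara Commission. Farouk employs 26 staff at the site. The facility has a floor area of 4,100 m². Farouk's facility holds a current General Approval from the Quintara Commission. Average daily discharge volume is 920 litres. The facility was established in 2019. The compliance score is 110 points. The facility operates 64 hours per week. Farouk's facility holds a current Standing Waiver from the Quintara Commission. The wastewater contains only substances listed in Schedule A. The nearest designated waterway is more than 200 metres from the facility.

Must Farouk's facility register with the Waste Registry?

No — exception (e) applies; Farouk's facility is not required to register with the Waste Registry.

Exception (a) requires that the facility's floor area is below 3,850 m²; but the facility's floor area is 4,100 m², not below 3,850 m², so (a) is unavailable.
Exception (b) requires that the facility operates on a batch (not continuous) process; but the facility operates on a continuous process, so (b) is unavailable.
Exception (c) requires that the operator holds a current Annual Registration from the Quintara Commission; but there is no Annual Registration in force, so (c) is unavailable.
Exception (d) requires that the compliance score is less than 98 points; but the compliance score is 110 points, not less than 98 points, so (d) is unavailable.
Exception (e)'s conditions are all satisfied: discharge is routed to a licensed treatment works; the wastewater is Schedule-A-only. Applying paragraphs (h)–(m): (h) would limit (e) — a current Standing Waiver is held — but (i) sets (h) aside: (i) operates against (h): the baseline figure is 180, under the 200 limit. (j) is triggered (discharge temperature exceeds 35 °C), but is overridden by (k): (k) operates — the reference index is 556, less than the 749 limit. (l) applies (a current Annual Notice is held), but is displaced by (m): (m) is triggered — a current Tier 2 Waiver is held. (e) remains available.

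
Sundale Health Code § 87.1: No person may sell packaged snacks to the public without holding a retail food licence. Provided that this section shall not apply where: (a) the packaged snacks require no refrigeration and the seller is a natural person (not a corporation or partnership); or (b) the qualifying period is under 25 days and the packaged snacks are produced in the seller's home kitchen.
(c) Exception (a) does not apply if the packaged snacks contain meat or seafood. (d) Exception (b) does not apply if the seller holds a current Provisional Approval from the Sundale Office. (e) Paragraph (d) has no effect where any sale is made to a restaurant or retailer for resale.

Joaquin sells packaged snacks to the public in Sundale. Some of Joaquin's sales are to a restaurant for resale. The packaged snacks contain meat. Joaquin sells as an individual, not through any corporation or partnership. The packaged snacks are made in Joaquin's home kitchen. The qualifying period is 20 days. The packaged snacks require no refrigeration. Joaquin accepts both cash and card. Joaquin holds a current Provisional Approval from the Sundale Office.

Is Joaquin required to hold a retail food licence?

No — exception (b) applies; Joaquin is not required to hold a retail food licence.

Exception (a): the packaged snacks are shelf-stable; the seller is a natural person — every condition holds. However, paragraph (c) must be considered: (c) operates — the packaged snacks contain meat. So (a) is unavailable.
Exception (b): the qualifying period is 20 days, under the 25 days limit; the packaged snacks are home-kitchen produced — every condition holds. Under paragraphs (d)–(e): (d) would limit (b) — a current Provisional Approval is held — but (e) sets (d) aside: (e) operates against (d): some sales are to a restaurant for resale. So (b) applies.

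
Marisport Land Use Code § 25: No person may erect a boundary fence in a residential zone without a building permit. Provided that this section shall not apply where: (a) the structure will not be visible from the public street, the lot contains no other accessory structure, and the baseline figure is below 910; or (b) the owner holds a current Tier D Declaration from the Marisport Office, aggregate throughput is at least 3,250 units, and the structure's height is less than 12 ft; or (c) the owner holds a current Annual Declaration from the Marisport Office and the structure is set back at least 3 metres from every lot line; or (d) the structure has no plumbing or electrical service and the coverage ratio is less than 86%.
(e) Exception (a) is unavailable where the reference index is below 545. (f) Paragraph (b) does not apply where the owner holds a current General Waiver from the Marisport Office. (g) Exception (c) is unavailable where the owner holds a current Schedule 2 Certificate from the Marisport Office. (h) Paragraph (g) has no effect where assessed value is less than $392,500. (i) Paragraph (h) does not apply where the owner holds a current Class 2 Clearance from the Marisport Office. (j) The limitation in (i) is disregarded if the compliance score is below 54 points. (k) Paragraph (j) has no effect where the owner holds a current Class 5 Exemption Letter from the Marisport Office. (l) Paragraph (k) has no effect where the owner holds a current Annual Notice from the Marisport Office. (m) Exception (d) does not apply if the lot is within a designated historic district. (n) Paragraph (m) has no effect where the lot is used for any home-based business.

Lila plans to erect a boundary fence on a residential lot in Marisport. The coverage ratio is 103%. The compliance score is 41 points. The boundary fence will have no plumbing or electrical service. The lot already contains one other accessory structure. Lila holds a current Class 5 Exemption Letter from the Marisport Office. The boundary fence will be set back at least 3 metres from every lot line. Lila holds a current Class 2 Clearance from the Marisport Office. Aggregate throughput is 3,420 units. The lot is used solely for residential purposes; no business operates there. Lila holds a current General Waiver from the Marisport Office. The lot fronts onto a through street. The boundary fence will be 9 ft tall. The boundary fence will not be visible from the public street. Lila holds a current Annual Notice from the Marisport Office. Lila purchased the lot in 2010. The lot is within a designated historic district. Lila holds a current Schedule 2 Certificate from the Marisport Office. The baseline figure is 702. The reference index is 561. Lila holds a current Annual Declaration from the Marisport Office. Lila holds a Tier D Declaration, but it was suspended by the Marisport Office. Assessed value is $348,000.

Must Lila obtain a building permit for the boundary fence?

No — exception (c) applies; Lila does not need a building permit.

Exception (a) requires that the lot contains no other accessory structure; but the lot already has another accessory structure, so (a) is unavailable.
Exception (b) requires that the owner holds a current Tier D Declaration from the Marisport Office; but the Tier D Declaration is not current, so (b) is unavailable.
Exception (c)'s conditions are all satisfied: a current Annual Declaration is held; the setback is at least 3 m on every side. Applying paragraphs (g)–(l): (g) is engaged (a current Schedule 2 Certificate is held), but yields to (h): (h) applies — assessed value is $348,000, less than the $392,500 limit. (i) operates (a current Class 2 Clearance is held), but is itself disapplied by (j): (j) operates against (i): the compliance score is 41 points, below the 54 points limit. (k) would limit (j) — a current Class 5 Exemption Letter is held — but (l) sets (k) aside: (l) operates against (k): a current Annual Notice is held. So (c) applies.
Exception (d) requires that the coverage ratio is less than 86%; but the coverage ratio is 103%, not less than 86%, so (d) is unavailable.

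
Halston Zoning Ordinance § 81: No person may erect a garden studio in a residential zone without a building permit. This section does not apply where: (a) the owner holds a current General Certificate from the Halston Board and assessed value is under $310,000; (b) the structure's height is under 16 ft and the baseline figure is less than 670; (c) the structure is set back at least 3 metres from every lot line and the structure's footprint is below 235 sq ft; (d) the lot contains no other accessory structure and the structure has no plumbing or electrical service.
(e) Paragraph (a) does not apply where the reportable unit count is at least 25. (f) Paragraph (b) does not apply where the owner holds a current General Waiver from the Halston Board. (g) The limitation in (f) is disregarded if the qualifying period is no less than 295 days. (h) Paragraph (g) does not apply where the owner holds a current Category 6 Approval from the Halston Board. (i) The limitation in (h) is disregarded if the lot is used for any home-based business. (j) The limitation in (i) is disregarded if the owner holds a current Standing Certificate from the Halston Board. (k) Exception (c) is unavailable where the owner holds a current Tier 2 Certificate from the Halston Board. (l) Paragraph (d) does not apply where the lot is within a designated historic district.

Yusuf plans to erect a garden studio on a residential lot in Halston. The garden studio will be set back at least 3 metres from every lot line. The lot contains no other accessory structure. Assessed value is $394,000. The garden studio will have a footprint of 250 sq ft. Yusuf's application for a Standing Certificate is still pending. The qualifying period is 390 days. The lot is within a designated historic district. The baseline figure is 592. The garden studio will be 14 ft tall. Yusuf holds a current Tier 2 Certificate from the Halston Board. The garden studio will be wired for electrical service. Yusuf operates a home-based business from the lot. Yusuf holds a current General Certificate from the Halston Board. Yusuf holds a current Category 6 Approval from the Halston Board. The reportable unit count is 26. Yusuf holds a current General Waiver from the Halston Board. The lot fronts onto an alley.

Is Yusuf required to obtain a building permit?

Exception (a) does not apply: assessed value is $394,000, not under $310,000.
Exception (b): the structure's height is 14 ft, under the 16 ft limit; the baseline figure is 592, less than the 670 limit — every condition holds. Applying paragraphs (f)–(j): (f) would limit (b) — a current General Waiver is held — but (g) sets (f) aside: (g) is engaged — the qualifying period is 390 days, meeting the 295 days threshold. (h) would limit (g) — a current Category 6 Approval is held — but (i) sets (h) aside: (i) operates against (h): a home-based business operates on the lot. (j) does not operate here (the Standing Certificate is not current), so (i) stands. So (b) applies.
Exception (c) requires that the structure's footprint is below 235 sq ft; but the structure's footprint is 250 sq ft, not below 235 sq ft, so (c) is unavailable.
Exception (d) fails — electrical service is planned.

No — exception (b) applies; Yusuf does not need a building permit.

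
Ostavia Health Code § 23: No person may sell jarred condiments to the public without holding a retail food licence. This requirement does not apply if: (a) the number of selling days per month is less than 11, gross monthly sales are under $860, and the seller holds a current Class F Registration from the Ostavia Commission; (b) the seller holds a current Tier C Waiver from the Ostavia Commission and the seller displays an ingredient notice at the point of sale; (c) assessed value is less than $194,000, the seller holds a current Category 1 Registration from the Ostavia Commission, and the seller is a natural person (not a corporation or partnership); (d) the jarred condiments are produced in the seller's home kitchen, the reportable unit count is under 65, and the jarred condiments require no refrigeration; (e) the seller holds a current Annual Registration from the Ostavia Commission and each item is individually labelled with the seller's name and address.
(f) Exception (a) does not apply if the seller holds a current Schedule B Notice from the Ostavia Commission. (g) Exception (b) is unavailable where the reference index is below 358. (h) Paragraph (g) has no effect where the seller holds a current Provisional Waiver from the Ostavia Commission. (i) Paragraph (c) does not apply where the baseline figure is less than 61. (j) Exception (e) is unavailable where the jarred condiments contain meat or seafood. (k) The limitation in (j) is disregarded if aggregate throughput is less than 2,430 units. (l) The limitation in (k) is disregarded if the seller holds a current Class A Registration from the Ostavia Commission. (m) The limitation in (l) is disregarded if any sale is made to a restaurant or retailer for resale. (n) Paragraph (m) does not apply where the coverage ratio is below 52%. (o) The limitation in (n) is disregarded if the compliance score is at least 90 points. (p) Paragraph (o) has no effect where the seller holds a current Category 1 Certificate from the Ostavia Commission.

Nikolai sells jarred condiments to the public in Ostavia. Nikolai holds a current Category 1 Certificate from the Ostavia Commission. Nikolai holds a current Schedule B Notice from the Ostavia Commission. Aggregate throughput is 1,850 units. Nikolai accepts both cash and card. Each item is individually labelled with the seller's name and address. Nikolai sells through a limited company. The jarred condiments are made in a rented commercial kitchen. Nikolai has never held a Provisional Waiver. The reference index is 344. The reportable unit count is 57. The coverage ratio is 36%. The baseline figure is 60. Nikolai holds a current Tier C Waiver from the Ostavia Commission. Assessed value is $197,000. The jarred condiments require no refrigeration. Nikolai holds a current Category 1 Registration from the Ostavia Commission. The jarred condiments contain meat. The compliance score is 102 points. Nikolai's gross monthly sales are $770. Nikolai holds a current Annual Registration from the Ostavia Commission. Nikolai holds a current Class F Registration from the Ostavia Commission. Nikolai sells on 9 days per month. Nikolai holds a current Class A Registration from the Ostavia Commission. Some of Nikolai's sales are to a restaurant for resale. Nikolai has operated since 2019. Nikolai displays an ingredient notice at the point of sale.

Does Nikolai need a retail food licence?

All of (a)'s requirements are met (the number of selling days per month is 9, less than the 11 limit; gross monthly sales are $770, under the $860 limit; a current Class F Registration is held). However, paragraph (f) must be considered: (f) is engaged — a current Schedule B Notice is held. Exception (a) does not apply.
Exception (b): a current Tier C Waiver is held; an ingredient notice is displayed — every condition holds. But applying paragraphs (g)–(h): (g) applies — the reference index is 344, below the 358 limit. (h), which would lift (g), does not operate here — the Provisional Waiver is not current. So (b) is unavailable.
Exception (c) requires that assessed value is less than $194,000; but assessed value is $197,000, not less than $194,000, so (c) is unavailable.
Exception (d) fails — the jarred condiments are made in a commercial kitchen, not a home kitchen.
All of (e)'s requirements are met (a current Annual Registration is held; items are individually labelled). However, paragraphs (j)–(p) must be considered: (j) applies — the jarred condiments contain meat. (k) is triggered (aggregate throughput is 1,850 units, less than the 2,430 units limit), but is itself disapplied by (l): (l) operates against (k): a current Class A Registration is held. (m) would limit (l) — some sales are to a restaurant for resale — but (n) sets (m) aside: (n) applies — the coverage ratio is 36%, below the 52% limit. (o) would limit (n) — the compliance score is 102 points, meeting the 90 points threshold — but (p) sets (o) aside: (p) operates against (o): a current Category 1 Certificate is held. So (e) is unavailable.
No exception displaces § 23.

Yes — Nikolai must hold a retail food licence.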